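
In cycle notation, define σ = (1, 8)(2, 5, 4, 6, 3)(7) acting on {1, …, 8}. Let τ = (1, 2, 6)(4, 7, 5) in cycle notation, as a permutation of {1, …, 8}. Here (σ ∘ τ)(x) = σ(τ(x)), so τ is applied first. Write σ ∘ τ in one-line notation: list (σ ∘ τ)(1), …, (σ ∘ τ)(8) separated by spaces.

For each element, apply τ then σ: 1 → 2 → 5; 2 → 6 → 3; 3 → 3 → 2; 4 → 7 → 7; 5 → 4 → 6; 6 → 1 → 8; 7 → 5 → 4; 8 → 8 → 1.
Collecting the images, σ ∘ τ = [5 3 2 7 6 8 4 1].

5 3 2 7 6 8 4 1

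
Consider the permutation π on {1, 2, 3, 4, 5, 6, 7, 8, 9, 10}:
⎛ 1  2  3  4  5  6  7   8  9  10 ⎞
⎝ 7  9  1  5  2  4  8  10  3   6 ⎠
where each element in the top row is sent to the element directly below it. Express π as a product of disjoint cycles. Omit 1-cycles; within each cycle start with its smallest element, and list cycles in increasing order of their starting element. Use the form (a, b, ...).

From 1: 1 → 7 → 8 → 10 → 6 → 4 → 5 → 2 → 9 → 3 → 1, closing the cycle (1, 7, 8, 10, 6, 4, 5, 2, 9, 3).
Continuing from each remaining unvisited element yields (1, 7, 8, 10, 6, 4, 5, 2, 9, 3).

(1, 7, 8, 10, 6, 4, 5, 2, 9, 3)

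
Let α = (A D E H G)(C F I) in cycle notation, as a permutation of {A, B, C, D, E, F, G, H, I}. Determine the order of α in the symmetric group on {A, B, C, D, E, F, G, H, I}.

The cycle type of α is (5, 3, 1).
The order is lcm(5, 3) = 15.

15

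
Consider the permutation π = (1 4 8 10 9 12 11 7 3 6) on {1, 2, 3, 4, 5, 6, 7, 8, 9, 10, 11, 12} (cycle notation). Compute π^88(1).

1 lies in the 10-cycle (1 4 8 10 9 12 11 7 3 6).
Since the cycle has length 10, π^88 acts on it the same as π^8 (88 mod 10 = 8).
Advancing 8 steps from 1: 1 → 4 → 8 → 10 → 9 → 12 → 11 → 7 → 3.

3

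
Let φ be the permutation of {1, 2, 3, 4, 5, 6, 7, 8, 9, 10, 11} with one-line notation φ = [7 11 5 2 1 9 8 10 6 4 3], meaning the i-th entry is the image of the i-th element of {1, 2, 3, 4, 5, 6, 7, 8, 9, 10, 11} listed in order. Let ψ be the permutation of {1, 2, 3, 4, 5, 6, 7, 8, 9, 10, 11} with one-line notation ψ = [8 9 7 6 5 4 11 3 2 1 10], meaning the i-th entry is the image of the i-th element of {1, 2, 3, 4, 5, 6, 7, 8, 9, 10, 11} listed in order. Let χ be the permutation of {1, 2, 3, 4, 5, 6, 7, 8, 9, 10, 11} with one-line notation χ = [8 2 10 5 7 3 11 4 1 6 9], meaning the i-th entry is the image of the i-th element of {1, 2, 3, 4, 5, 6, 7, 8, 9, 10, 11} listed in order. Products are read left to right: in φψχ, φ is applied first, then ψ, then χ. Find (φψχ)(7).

10

Chase 7: φ(7) = 8; ψ(8) = 3; χ(3) = 10. Hence (φψχ)(7) = 10.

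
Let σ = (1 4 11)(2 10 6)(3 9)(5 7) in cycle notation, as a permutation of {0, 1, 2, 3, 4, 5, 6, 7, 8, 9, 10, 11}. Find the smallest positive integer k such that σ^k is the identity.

6

The disjoint cycles have lengths 3, 3, 2, 2, 1, 1.
The order of σ is the least common multiple of its cycle lengths: lcm(3, 3, 2, 2) = 6.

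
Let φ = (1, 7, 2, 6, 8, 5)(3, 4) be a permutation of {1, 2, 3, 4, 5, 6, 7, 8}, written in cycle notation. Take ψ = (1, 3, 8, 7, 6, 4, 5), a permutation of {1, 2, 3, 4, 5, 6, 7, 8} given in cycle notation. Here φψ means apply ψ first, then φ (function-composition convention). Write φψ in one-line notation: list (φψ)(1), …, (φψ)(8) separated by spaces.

(φψ)(x) = φ(ψ(x)). Computing each image: φ(ψ(1)) = φ(3) = 4, φ(ψ(2)) = φ(2) = 6, φ(ψ(3)) = φ(8) = 5, φ(ψ(4)) = φ(5) = 1, φ(ψ(5)) = φ(1) = 7, φ(ψ(6)) = φ(4) = 3, φ(ψ(7)) = φ(6) = 8, φ(ψ(8)) = φ(7) = 2.
Hence φψ = [4 6 5 1 7 3 8 2].

4 6 5 1 7 3 8 2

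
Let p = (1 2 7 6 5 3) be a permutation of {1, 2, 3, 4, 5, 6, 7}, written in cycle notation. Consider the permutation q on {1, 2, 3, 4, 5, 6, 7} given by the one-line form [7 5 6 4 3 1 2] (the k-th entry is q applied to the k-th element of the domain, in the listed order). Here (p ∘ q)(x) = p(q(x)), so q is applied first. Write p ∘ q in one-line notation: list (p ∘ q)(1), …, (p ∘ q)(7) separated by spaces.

6 3 5 4 1 2 7

(p ∘ q)(x) = p(q(x)). Computing each image: p(q(1)) = p(7) = 6, p(q(2)) = p(5) = 3, p(q(3)) = p(6) = 5, p(q(4)) = p(4) = 4, p(q(5)) = p(3) = 1, p(q(6)) = p(1) = 2, p(q(7)) = p(2) = 7.
Hence p ∘ q = [6 3 5 4 1 2 7].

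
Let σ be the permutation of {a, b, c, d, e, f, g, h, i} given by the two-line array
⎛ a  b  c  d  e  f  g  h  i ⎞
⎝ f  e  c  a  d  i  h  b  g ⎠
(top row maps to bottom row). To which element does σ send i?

g

The entry below i in the array is g, so σ(i) = g.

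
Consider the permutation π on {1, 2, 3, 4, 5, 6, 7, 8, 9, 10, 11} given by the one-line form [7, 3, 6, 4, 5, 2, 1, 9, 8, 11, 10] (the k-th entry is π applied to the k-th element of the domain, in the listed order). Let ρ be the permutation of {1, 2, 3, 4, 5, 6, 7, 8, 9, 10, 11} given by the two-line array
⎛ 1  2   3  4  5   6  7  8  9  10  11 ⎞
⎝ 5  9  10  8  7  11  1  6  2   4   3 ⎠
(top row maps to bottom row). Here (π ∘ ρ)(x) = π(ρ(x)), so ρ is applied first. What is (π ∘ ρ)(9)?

3

(π ∘ ρ)(9) = π(ρ(9)). ρ(9) = 2, then π(2) = 3. So (π ∘ ρ)(9) = 3.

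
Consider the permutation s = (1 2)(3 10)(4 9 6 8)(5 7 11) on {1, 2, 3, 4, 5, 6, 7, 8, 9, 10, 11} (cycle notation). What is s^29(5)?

11

5 lies in the 3-cycle (5 7 11).
Powers repeat with period 3 on this cycle, and 29 mod 3 = 2, so s^29(5) = s^2(5).
Stepping 2 places around the cycle: 5 → 7 → 11.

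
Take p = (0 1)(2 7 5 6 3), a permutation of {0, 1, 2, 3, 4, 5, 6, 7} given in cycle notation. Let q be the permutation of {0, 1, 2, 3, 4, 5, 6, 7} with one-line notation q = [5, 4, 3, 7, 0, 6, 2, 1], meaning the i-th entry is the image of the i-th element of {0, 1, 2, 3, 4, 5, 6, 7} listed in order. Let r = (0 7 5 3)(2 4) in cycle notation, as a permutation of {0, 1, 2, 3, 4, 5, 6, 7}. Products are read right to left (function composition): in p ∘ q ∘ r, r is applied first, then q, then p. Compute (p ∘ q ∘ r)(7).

3

(p ∘ q ∘ r)(7) = p(q(r(7))). r(7) = 5, then q(5) = 6, then p(6) = 3, so the result is 3.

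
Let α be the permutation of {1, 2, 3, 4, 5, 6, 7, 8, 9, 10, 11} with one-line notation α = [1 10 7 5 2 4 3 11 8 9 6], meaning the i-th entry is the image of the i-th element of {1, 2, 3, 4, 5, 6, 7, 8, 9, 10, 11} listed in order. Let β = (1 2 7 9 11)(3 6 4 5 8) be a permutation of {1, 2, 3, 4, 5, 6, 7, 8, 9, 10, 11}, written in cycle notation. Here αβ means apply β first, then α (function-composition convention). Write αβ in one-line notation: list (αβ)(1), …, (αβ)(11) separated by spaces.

For each element, apply β then α: 1 → 2 → 10; 2 → 7 → 3; 3 → 6 → 4; 4 → 5 → 2; 5 → 8 → 11; 6 → 4 → 5; 7 → 9 → 8; 8 → 3 → 7; 9 → 11 → 6; 10 → 10 → 9; 11 → 1 → 1.
Collecting the images, αβ = [10 3 4 2 11 5 8 7 6 9 1].

10 3 4 2 11 5 8 7 6 9 1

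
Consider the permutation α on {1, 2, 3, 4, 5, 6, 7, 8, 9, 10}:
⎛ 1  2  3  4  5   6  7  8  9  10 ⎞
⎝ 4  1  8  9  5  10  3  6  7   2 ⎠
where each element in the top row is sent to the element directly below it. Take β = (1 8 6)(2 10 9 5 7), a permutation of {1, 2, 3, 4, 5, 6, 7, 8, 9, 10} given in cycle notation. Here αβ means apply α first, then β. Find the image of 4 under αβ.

α(4) = 9, then β(9) = 5; composing gives (αβ)(4) = 5.

5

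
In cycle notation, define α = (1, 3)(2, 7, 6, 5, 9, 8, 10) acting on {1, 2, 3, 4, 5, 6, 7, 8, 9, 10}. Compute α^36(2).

2 lies in the 7-cycle (2, 7, 6, 5, 9, 8, 10).
Powers repeat with period 7 on this cycle, and 36 mod 7 = 1, so α^36(2) = α^1(2).
Advancing 1 step from 2: 2 → 7.

7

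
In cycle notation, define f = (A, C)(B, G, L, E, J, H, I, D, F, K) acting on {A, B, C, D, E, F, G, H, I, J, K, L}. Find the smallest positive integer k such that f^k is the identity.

The disjoint cycles have lengths 10, 2.
The order of f is the least common multiple of its cycle lengths: lcm(10, 2) = 10.

10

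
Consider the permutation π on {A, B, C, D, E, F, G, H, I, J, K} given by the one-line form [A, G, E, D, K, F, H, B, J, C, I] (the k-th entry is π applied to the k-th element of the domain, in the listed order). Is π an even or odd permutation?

In disjoint-cycle form the cycle lengths are 5, 3, 1, 1, 1.
A cycle is odd iff its length is even; π has 0 even-length cycles, so sgn(π) = (−1)^0 and π is even.

even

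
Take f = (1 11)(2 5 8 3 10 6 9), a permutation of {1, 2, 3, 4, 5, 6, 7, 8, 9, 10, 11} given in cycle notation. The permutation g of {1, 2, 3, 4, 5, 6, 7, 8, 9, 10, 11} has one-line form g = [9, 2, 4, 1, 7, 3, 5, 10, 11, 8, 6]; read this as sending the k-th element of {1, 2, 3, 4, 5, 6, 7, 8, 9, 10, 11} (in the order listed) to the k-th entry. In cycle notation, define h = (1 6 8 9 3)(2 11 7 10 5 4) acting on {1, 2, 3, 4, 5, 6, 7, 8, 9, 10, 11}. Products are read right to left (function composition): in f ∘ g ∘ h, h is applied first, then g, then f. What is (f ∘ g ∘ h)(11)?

8

Chase 11: h(11) = 7; g(7) = 5; f(5) = 8. Hence (f ∘ g ∘ h)(11) = 8.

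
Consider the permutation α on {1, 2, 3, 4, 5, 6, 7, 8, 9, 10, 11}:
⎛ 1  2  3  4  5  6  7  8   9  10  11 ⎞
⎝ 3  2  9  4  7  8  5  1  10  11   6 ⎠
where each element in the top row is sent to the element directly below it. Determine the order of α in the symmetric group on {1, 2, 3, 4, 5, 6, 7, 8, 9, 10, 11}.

14

The disjoint-cycle form of α has cycle lengths 7, 2, 1, 1.
The order is lcm(7, 2) = 14.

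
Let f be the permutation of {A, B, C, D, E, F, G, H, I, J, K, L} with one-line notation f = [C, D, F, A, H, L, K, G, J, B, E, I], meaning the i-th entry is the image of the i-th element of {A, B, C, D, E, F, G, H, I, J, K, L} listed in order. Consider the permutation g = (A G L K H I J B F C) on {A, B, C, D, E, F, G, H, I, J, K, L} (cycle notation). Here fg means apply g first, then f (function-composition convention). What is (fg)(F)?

First apply g: g(F) = C, then f(C) = F. Thus (fg)(F) = F.

F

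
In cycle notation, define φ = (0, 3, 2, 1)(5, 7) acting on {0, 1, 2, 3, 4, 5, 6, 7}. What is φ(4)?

4

4 does not appear in any cycle of φ, so it is a fixed point: φ(4) = 4.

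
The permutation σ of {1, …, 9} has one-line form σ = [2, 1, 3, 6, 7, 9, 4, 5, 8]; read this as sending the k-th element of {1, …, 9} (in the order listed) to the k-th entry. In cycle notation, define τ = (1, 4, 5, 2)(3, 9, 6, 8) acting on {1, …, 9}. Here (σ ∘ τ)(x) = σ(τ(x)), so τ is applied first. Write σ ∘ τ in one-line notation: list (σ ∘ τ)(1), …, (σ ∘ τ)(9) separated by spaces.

(σ ∘ τ)(x) = σ(τ(x)). Computing each image: σ(τ(1)) = σ(4) = 6, σ(τ(2)) = σ(1) = 2, σ(τ(3)) = σ(9) = 8, σ(τ(4)) = σ(5) = 7, σ(τ(5)) = σ(2) = 1, σ(τ(6)) = σ(8) = 5, σ(τ(7)) = σ(7) = 4, σ(τ(8)) = σ(3) = 3, σ(τ(9)) = σ(6) = 9.
Hence σ ∘ τ = [6 2 8 7 1 5 4 3 9].

6 2 8 7 1 5 4 3 9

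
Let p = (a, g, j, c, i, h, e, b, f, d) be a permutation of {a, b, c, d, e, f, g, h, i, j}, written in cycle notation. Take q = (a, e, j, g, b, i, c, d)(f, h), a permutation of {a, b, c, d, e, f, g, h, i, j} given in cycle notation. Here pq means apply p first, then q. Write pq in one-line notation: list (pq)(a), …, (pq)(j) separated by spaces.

b h c e i a g j f d

(pq)(x) = q(p(x)). Computing each image: q(p(a)) = q(g) = b, q(p(b)) = q(f) = h, q(p(c)) = q(i) = c, q(p(d)) = q(a) = e, q(p(e)) = q(b) = i, q(p(f)) = q(d) = a, q(p(g)) = q(j) = g, q(p(h)) = q(e) = j, q(p(i)) = q(h) = f, q(p(j)) = q(c) = d.
Hence pq = [b h c e i a g j f d].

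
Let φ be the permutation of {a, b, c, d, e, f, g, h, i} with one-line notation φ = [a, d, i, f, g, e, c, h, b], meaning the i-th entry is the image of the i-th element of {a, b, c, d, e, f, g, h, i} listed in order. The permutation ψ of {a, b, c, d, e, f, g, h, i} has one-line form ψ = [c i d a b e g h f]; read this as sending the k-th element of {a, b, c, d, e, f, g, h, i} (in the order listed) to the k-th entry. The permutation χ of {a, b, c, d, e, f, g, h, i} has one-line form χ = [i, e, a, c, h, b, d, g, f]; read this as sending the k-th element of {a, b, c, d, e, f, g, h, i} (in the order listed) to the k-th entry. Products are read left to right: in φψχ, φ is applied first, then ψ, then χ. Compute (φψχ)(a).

a

Chase a: φ(a) = a; ψ(a) = c; χ(c) = a. Hence (φψχ)(a) = a.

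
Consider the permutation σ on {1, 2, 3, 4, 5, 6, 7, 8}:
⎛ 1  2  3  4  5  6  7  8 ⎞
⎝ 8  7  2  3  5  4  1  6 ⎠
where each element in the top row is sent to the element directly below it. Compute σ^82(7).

3

Tracing 7 → 1 → … returns to 7 after 7 steps, so 7 lies in a 7-cycle (1, 8, 6, 4, 3, 2, 7).
Powers repeat with period 7 on this cycle, and 82 mod 7 = 5, so σ^82(7) = σ^5(7).
Advancing 5 steps from 7: 7 → 1 → 8 → 6 → 4 → 3.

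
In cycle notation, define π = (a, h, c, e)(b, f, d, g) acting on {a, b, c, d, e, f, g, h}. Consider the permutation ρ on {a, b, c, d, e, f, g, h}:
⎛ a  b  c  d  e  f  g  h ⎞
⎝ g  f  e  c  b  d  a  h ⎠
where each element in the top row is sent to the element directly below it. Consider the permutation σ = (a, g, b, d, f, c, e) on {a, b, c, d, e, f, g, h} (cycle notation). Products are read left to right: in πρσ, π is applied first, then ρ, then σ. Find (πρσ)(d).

g

Chase d: π(d) = g; ρ(g) = a; σ(a) = g. Hence (πρσ)(d) = g.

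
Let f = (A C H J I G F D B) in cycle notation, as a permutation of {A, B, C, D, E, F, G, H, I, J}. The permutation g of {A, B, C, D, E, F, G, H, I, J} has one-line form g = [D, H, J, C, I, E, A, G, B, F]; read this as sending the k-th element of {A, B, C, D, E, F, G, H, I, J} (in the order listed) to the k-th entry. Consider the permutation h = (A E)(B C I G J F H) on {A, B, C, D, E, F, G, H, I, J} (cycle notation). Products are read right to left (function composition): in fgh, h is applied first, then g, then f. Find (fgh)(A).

G

(fgh)(A) = f(g(h(A))). h(A) = E, then g(E) = I, then f(I) = G, so the result is G.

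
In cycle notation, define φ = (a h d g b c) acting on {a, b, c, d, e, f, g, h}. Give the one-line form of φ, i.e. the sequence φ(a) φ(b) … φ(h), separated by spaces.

h c a g e f b d

Image by image: a→h, b→c, c→a, d→g, e→e, f→f, g→b, h→d.
So the one-line form is h c a g e f b d.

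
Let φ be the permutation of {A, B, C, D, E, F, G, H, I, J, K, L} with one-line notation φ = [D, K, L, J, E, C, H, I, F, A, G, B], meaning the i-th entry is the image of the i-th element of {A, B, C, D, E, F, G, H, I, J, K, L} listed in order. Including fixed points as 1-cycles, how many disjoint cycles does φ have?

3

The cycle decomposition is (A, D, J)(B, K, G, H, I, F, C, L)(E), which has 3 cycles (counting 1-cycles).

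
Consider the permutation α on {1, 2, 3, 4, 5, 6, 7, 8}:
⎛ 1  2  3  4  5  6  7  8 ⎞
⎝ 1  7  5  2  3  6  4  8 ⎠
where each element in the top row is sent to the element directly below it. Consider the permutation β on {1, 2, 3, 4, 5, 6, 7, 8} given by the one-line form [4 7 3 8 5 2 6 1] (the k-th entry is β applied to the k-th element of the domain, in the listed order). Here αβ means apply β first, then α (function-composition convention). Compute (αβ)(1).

β(1) = 4, then α(4) = 2; composing gives (αβ)(1) = 2.

2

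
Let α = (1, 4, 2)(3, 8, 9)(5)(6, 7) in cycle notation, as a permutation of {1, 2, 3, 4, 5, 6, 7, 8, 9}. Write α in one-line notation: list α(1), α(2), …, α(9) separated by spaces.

Reading each image from the cycles: 1→4, 2→1, 3→8, 4→2, 5→5, 6→7, 7→6, 8→9, 9→3.
Listing these in domain order gives 4 1 8 2 5 7 6 9 3.

4 1 8 2 5 7 6 9 3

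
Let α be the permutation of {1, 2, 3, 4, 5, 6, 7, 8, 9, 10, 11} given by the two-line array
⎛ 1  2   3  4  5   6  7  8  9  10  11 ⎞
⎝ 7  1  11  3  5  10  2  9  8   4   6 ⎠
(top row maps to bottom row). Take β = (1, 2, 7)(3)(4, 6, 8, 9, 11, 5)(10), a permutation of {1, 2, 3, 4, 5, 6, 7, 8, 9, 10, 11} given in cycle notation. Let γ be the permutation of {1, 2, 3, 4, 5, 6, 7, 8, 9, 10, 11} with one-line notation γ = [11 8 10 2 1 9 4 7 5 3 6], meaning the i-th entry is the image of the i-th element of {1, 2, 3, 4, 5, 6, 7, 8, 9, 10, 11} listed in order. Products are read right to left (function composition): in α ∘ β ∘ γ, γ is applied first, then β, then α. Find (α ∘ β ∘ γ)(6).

Apply the permutations in order: γ(6) = 9, then β(9) = 11, then α(11) = 6. So (α ∘ β ∘ γ)(6) = 6.

6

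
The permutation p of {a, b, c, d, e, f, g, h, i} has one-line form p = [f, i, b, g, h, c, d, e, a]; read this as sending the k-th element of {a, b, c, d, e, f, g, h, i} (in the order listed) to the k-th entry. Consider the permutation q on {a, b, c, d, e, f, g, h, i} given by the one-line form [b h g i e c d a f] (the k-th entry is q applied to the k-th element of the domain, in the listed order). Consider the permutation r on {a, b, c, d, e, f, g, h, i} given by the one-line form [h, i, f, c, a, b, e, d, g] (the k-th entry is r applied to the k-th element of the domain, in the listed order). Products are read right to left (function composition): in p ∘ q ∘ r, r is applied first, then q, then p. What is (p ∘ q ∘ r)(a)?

Chase a: r(a) = h; q(h) = a; p(a) = f. Hence (p ∘ q ∘ r)(a) = f.

f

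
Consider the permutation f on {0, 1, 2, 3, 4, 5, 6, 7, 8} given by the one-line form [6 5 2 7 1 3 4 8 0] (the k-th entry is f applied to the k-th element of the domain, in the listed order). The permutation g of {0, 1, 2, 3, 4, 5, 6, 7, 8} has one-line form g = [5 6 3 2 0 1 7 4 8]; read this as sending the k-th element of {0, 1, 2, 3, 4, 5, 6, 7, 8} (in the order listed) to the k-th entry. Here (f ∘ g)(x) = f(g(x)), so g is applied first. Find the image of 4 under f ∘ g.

g(4) = 0, then f(0) = 6; composing gives (f ∘ g)(4) = 6.

6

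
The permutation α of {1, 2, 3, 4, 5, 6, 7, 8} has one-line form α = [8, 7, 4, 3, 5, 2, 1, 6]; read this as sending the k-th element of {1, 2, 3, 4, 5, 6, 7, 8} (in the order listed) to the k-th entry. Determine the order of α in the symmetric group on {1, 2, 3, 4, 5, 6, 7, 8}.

The disjoint-cycle form of α has cycle lengths 5, 2, 1.
Since disjoint cycles commute, ord(α) = lcm(5, 2) = 10.

10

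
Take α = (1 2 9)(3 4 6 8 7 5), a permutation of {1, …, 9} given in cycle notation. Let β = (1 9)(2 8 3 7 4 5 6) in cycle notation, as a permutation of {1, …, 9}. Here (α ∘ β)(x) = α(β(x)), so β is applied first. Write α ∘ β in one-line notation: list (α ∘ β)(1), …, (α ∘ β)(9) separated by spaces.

Chase each element through β then α: 1 → 9 → 1; 2 → 8 → 7; 3 → 7 → 5; 4 → 5 → 3; 5 → 6 → 8; 6 → 2 → 9; 7 → 4 → 6; 8 → 3 → 4; 9 → 1 → 2.
Collecting the images, α ∘ β = [1 7 5 3 8 9 6 4 2].

1 7 5 3 8 9 6 4 2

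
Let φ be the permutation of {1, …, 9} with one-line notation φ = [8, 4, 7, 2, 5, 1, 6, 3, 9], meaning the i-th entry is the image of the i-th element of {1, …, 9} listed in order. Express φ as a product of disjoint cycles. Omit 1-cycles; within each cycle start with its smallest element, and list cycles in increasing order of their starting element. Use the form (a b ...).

Start at 1 and follow images: 1 → 8 → 3 → 7 → 6 → 1, giving the cycle (1 8 3 7 6).
Repeating from the next unused element and collecting all non-trivial cycles gives (1 8 3 7 6)(2 4).

(1 8 3 7 6)(2 4)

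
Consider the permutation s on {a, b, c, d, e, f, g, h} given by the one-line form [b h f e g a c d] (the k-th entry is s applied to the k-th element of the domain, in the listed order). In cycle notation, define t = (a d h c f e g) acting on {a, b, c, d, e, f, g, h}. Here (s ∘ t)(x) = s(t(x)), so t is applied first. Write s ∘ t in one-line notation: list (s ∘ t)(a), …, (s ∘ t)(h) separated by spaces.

e h a d c g b f

Chase each element through t then s: a → d → e; b → b → h; c → f → a; d → h → d; e → g → c; f → e → g; g → a → b; h → c → f.
Collecting the images, s ∘ t = [e h a d c g b f].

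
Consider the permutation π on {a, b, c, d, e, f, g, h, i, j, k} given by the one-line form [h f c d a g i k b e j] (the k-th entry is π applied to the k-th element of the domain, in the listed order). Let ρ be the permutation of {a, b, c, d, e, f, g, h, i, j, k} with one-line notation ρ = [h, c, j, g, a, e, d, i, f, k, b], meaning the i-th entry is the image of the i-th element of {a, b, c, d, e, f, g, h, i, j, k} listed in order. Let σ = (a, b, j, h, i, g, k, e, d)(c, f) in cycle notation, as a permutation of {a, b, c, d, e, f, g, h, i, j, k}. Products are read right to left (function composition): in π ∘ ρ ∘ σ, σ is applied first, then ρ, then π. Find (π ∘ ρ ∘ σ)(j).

(π ∘ ρ ∘ σ)(j) = π(ρ(σ(j))). σ(j) = h, then ρ(h) = i, then π(i) = b, so the result is b.

b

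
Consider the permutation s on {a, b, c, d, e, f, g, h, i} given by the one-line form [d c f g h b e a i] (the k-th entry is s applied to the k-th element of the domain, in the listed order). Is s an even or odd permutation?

In disjoint-cycle form the cycle lengths are 5, 3, 1.
A cycle is odd iff its length is even; s has 0 even-length cycles, so sgn(s) = (−1)^0 and s is even.

even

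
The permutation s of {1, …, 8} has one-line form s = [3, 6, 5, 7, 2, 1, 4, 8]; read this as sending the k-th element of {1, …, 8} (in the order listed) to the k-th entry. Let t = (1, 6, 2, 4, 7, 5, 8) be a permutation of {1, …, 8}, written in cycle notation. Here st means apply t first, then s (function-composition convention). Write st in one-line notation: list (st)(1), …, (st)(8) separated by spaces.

(st)(x) = s(t(x)). Computing each image: s(t(1)) = s(6) = 1, s(t(2)) = s(4) = 7, s(t(3)) = s(3) = 5, s(t(4)) = s(7) = 4, s(t(5)) = s(8) = 8, s(t(6)) = s(2) = 6, s(t(7)) = s(5) = 2, s(t(8)) = s(1) = 3.
Hence st = [1 7 5 4 8 6 2 3].

1 7 5 4 8 6 2 3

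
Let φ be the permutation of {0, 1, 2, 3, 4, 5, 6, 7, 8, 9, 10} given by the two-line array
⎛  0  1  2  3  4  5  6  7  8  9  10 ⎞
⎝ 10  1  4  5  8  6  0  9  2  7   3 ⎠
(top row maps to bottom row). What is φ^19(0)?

Tracing 0 → 10 → … returns to 0 after 5 steps, so 0 lies in a 5-cycle (0 10 3 5 6).
On a 5-cycle, φ^5 is the identity, so φ^19 = φ^4 there (19 ≡ 4 mod 5).
Advancing 4 steps from 0: 0 → 10 → 3 → 5 → 6.

6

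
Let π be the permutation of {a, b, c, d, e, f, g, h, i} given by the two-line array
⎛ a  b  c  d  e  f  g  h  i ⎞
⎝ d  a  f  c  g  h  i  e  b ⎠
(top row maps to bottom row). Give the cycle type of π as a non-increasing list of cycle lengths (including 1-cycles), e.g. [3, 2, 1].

[9]

The disjoint cycles are (a, d, c, f, h, e, g, i, b), with lengths 9 in non-increasing order.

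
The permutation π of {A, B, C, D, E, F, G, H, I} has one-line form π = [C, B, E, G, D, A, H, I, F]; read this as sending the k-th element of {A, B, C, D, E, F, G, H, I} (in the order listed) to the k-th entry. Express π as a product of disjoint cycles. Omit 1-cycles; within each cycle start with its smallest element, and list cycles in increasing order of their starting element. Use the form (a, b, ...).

Iterating π from A gives A → C → E → D → G → H → I → F → A; that is the 8-cycle (A, C, E, D, G, H, I, F).
Repeating from the next unused element and collecting all non-trivial cycles gives (A, C, E, D, G, H, I, F).

(A, C, E, D, G, H, I, F)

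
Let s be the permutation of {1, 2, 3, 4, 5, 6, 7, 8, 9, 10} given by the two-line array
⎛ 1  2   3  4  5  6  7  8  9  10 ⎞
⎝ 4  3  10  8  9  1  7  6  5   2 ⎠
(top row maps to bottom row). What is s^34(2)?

3

Tracing 2 → 3 → … returns to 2 after 3 steps, so 2 lies in a 3-cycle (2 3 10).
Since the cycle has length 3, s^34 acts on it the same as s^1 (34 mod 3 = 1).
Advancing 1 step from 2: 2 → 3.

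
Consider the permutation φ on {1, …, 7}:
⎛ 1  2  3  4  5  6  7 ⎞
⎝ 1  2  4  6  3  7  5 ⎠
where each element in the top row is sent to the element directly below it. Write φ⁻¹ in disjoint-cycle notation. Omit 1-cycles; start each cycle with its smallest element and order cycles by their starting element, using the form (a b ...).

First write φ in disjoint cycles: (3 4 6 7 5).
Reversing each cycle (and rotating so the smallest element leads) gives φ⁻¹ = (3 5 7 6 4).

(3 5 7 6 4)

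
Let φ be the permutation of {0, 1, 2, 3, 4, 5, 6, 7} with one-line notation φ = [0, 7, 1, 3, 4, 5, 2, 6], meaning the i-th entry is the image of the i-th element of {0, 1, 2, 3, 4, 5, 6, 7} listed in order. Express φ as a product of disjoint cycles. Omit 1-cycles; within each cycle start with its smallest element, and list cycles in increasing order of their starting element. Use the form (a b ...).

From 1: 1 → 7 → 6 → 2 → 1, closing the cycle (1 7 6 2).
Repeating from the next unused element and collecting all non-trivial cycles gives (1 7 6 2).

(1 7 6 2)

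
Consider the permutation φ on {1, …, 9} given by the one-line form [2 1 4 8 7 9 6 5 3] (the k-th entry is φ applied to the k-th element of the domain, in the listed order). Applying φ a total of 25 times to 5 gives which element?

Tracing 5 → 7 → … returns to 5 after 7 steps, so 5 lies in a 7-cycle (3 4 8 5 7 6 9).
Powers repeat with period 7 on this cycle, and 25 mod 7 = 4, so φ^25(5) = φ^4(5).
Stepping 4 places around the cycle: 5 → 7 → 6 → 9 → 3.

3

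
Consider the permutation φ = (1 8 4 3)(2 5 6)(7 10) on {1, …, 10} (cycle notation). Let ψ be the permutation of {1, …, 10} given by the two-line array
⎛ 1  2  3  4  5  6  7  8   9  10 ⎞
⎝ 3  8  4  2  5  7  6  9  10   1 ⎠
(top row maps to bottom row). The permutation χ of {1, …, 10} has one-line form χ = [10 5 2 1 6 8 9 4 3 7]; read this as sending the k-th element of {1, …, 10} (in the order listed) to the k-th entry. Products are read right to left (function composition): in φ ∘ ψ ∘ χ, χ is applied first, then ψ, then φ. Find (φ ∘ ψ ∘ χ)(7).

(φ ∘ ψ ∘ χ)(7) = φ(ψ(χ(7))). χ(7) = 9, then ψ(9) = 10, then φ(10) = 7, so the result is 7.

7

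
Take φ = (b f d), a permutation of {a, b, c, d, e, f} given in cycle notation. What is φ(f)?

d

In the cycle (b f d), f is followed by d, so φ(f) = d.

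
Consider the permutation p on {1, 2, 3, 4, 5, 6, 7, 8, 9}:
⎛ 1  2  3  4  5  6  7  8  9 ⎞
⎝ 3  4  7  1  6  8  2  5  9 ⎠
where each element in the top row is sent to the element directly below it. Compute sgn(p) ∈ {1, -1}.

1

In disjoint-cycle form the cycle lengths are 5, 3, 1.
A cycle is odd iff its length is even; p has 0 even-length cycles, so sgn(p) = (−1)^0 and p is even.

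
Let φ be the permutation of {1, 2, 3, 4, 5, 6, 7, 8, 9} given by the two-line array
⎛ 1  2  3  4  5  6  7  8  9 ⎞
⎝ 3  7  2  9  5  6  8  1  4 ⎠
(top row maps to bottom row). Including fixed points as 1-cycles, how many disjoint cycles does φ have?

4

The cycle decomposition is (1 3 2 7 8)(4 9)(5)(6), which has 4 cycles (counting 1-cycles).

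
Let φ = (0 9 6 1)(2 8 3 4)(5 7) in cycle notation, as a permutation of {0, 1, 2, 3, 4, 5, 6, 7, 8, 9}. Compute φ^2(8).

8 lies in the 4-cycle (2 8 3 4).
Advancing 2 steps from 8: 8 → 3 → 4.

4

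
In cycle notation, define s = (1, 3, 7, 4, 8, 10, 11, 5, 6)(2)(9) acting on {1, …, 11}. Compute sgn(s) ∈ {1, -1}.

The cycle lengths are 9, 1, 1.
A cycle of length ℓ contributes ℓ−1 transpositions, so s is a product of 8 transpositions — even.

1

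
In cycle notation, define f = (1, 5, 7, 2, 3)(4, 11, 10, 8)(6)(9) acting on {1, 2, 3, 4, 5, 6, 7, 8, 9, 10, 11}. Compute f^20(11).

11 lies in the 4-cycle (4, 11, 10, 8).
Since the cycle has length 4, f^20 acts on it the same as f^0 (20 mod 4 = 0).
So f^20(11) = 11.

11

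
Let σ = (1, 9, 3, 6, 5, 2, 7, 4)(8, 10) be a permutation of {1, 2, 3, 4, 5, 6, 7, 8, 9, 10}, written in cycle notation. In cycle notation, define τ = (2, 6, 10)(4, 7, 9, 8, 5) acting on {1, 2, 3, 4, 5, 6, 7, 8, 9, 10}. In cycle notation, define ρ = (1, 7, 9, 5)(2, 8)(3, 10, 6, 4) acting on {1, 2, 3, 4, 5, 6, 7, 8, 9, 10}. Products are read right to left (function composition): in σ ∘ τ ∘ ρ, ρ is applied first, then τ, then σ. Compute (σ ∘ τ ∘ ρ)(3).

7

Chase 3: ρ(3) = 10; τ(10) = 2; σ(2) = 7. Hence (σ ∘ τ ∘ ρ)(3) = 7.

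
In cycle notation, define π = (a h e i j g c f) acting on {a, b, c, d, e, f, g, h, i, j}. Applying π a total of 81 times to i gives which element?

i lies in the 8-cycle (a h e i j g c f).
On an 8-cycle, π^8 is the identity, so π^81 = π^1 there (81 ≡ 1 mod 8).
Stepping 1 place around the cycle: i → j.

j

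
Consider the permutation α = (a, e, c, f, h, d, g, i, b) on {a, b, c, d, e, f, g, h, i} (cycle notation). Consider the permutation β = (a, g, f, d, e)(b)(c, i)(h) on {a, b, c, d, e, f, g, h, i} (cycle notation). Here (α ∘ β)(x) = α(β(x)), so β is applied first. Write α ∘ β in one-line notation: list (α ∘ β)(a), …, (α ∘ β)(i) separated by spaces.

i a b c e g h d f

For each element, apply β then α: a → g → i; b → b → a; c → i → b; d → e → c; e → a → e; f → d → g; g → f → h; h → h → d; i → c → f.
Collecting the images, α ∘ β = [i a b c e g h d f].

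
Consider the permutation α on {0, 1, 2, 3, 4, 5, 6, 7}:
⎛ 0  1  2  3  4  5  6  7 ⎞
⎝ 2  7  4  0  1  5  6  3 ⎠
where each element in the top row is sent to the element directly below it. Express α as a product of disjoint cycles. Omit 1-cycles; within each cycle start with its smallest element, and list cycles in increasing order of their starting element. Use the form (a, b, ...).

(0, 2, 4, 1, 7, 3)

Iterating α from 0 gives 0 → 2 → 4 → 1 → 7 → 3 → 0; that is the 6-cycle (0, 2, 4, 1, 7, 3).
Repeating from the next unused element and collecting all non-trivial cycles gives (0, 2, 4, 1, 7, 3).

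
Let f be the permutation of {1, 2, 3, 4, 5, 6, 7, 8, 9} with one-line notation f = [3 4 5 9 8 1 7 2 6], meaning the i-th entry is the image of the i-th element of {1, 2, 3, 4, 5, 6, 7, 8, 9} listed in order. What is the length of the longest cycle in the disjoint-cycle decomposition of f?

Decomposing into disjoint cycles gives (1 3 5 8 2 4 9 6); the longest has length 8.

8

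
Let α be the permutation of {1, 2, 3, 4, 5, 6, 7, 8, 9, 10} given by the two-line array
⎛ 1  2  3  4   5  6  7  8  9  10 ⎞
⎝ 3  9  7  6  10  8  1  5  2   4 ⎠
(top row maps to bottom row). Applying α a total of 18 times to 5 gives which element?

6

Tracing 5 → 10 → … returns to 5 after 5 steps, so 5 lies in a 5-cycle (4, 6, 8, 5, 10).
On a 5-cycle, α^5 is the identity, so α^18 = α^3 there (18 ≡ 3 mod 5).
Advancing 3 steps from 5: 5 → 10 → 4 → 6.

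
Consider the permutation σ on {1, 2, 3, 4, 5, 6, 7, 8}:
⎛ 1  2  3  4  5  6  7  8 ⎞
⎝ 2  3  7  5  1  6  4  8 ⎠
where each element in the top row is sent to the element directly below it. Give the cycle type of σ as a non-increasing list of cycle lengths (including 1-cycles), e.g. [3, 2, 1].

[6, 1, 1]

The disjoint cycles are (1 2 3 7 4 5)(6)(8), with lengths 6, 1, 1 in non-increasing order.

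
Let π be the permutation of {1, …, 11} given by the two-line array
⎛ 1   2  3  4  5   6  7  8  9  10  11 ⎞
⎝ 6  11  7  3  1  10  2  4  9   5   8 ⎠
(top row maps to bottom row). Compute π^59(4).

Tracing 4 → 3 → … returns to 4 after 6 steps, so 4 lies in a 6-cycle (2 11 8 4 3 7).
On a 6-cycle, π^6 is the identity, so π^59 = π^5 there (59 ≡ 5 mod 6).
Advancing 5 steps from 4: 4 → 3 → 7 → 2 → 11 → 8.

8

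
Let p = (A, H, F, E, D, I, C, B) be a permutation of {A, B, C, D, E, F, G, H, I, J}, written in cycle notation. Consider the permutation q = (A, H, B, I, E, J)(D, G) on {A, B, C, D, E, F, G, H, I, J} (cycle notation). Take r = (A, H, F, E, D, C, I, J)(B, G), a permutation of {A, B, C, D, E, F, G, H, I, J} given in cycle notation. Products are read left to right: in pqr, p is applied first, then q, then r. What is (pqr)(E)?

(pqr)(E) = r(q(p(E))). p(E) = D, then q(D) = G, then r(G) = B, so the result is B.

B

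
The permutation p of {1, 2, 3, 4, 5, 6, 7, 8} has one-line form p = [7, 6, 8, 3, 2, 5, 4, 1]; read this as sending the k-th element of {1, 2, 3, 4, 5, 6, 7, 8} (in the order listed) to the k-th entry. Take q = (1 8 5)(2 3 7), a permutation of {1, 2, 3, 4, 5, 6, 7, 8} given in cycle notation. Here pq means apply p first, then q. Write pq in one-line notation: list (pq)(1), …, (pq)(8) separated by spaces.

(pq)(x) = q(p(x)). Computing each image: q(p(1)) = q(7) = 2, q(p(2)) = q(6) = 6, q(p(3)) = q(8) = 5, q(p(4)) = q(3) = 7, q(p(5)) = q(2) = 3, q(p(6)) = q(5) = 1, q(p(7)) = q(4) = 4, q(p(8)) = q(1) = 8.
Hence pq = [2 6 5 7 3 1 4 8].

2 6 5 7 3 1 4 8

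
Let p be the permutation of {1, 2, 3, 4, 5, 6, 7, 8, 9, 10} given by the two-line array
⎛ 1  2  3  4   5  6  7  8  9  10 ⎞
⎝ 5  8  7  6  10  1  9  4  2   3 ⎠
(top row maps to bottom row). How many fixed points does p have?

0

No element satisfies p(x) = x, so there are 0 fixed points.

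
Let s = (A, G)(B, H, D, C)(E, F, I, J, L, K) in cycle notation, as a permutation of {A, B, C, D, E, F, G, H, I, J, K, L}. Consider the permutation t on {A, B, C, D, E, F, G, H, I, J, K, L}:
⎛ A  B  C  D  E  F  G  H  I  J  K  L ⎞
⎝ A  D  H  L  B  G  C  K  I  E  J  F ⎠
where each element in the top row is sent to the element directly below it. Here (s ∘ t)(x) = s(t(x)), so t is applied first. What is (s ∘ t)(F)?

First apply t: t(F) = G, then s(G) = A. Thus (s ∘ t)(F) = A.

A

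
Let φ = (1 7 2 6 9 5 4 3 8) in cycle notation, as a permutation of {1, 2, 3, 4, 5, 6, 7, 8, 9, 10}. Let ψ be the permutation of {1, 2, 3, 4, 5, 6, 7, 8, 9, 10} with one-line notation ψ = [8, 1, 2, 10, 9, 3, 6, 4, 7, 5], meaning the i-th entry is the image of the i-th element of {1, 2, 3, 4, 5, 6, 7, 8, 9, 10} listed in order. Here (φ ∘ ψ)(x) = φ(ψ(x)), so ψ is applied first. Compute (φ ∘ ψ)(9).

ψ(9) = 7, then φ(7) = 2; composing gives (φ ∘ ψ)(9) = 2.

2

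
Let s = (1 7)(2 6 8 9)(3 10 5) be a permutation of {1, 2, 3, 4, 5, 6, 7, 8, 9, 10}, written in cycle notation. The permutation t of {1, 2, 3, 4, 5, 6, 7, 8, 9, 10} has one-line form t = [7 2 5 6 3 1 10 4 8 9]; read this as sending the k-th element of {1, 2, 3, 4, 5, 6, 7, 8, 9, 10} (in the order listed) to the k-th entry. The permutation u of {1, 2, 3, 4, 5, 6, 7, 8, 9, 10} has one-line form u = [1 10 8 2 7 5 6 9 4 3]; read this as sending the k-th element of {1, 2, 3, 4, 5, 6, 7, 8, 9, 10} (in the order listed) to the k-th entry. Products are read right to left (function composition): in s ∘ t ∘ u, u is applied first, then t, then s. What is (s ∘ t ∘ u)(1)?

1

Chase 1: u(1) = 1; t(1) = 7; s(7) = 1. Hence (s ∘ t ∘ u)(1) = 1.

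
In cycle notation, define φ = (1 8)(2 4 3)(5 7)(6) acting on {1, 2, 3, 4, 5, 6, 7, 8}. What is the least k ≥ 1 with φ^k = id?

6

The cycle type of φ is (3, 2, 2, 1).
The order of φ is the least common multiple of its cycle lengths: lcm(3, 2, 2) = 6.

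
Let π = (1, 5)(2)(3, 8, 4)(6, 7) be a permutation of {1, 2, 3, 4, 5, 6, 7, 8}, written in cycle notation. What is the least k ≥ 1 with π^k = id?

6

The disjoint cycles have lengths 3, 2, 2, 1.
Since disjoint cycles commute, ord(π) = lcm(3, 2, 2) = 6.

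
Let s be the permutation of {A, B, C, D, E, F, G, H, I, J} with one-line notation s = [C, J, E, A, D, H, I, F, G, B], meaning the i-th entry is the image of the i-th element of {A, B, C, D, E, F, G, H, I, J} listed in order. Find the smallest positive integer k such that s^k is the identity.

4

Writing s as disjoint cycles, the cycle lengths are 4, 2, 2, 2.
The order of s is the least common multiple of its cycle lengths: lcm(4, 2, 2, 2) = 4.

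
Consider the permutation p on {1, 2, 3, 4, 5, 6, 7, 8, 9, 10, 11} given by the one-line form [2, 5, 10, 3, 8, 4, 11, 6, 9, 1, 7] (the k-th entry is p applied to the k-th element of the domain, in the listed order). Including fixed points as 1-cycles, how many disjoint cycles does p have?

3

The cycle decomposition is (1, 2, 5, 8, 6, 4, 3, 10)(7, 11)(9), which has 3 cycles (counting 1-cycles).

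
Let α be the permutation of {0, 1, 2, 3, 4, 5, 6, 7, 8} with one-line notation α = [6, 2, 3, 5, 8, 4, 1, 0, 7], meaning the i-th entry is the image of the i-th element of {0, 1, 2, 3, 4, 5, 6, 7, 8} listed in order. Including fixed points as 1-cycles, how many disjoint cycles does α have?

The cycle decomposition is (0, 6, 1, 2, 3, 5, 4, 8, 7), which has 1 cycle (counting 1-cycles).

1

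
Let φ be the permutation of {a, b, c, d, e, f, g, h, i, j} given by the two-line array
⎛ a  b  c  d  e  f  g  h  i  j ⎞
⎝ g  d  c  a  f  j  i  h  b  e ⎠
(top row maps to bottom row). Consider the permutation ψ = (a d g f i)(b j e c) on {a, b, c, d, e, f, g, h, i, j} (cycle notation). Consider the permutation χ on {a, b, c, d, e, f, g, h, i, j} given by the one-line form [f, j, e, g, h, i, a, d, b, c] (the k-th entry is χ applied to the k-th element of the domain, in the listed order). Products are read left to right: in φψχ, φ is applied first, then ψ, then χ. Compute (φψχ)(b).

Apply the permutations in order: φ(b) = d, then ψ(d) = g, then χ(g) = a. So (φψχ)(b) = a.

a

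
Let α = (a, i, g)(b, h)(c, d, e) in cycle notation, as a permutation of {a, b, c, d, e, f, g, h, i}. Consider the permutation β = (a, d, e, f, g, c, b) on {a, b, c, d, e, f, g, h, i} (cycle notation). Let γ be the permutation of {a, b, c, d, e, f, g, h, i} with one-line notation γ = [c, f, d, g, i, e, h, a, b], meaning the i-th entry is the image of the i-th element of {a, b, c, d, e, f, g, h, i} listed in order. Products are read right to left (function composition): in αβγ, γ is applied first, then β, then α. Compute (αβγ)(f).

f

Apply the permutations in order: γ(f) = e, then β(e) = f, then α(f) = f. So (αβγ)(f) = f.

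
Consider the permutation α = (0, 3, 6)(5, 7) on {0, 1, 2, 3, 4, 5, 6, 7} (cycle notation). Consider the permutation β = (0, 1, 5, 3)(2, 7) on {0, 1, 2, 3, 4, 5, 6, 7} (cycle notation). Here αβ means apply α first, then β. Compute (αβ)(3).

6

α(3) = 6, then β(6) = 6; composing gives (αβ)(3) = 6.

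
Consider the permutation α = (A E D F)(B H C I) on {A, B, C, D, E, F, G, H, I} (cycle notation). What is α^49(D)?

D lies in the 4-cycle (A E D F).
On a 4-cycle, α^4 is the identity, so α^49 = α^1 there (49 ≡ 1 mod 4).
Advancing 1 step from D: D → F.

F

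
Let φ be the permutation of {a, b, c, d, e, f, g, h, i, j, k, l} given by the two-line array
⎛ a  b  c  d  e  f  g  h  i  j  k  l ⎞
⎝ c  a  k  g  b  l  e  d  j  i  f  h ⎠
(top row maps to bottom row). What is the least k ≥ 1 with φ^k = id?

10

The disjoint-cycle form of φ has cycle lengths 10, 2.
Since disjoint cycles commute, ord(φ) = lcm(10, 2) = 10.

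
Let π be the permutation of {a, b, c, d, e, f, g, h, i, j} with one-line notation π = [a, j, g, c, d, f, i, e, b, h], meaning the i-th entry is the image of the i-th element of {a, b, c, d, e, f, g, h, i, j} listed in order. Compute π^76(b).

Tracing b → j → … returns to b after 8 steps, so b lies in an 8-cycle (b j h e d c g i).
Since the cycle has length 8, π^76 acts on it the same as π^4 (76 mod 8 = 4).
Advancing 4 steps from b: b → j → h → e → d.

d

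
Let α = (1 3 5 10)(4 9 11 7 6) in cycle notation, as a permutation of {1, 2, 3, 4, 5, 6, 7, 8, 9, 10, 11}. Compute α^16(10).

10 lies in the 4-cycle (1 3 5 10).
Since the cycle has length 4, α^16 acts on it the same as α^0 (16 mod 4 = 0).
So α^16(10) = 10.

10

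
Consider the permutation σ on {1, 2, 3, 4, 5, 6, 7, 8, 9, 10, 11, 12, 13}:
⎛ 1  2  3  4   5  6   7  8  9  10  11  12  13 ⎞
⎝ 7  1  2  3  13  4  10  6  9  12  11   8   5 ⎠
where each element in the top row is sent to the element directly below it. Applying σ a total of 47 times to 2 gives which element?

7

Tracing 2 → 1 → … returns to 2 after 9 steps, so 2 lies in a 9-cycle (1 7 10 12 8 6 4 3 2).
Powers repeat with period 9 on this cycle, and 47 mod 9 = 2, so σ^47(2) = σ^2(2).
Stepping 2 places around the cycle: 2 → 1 → 7.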